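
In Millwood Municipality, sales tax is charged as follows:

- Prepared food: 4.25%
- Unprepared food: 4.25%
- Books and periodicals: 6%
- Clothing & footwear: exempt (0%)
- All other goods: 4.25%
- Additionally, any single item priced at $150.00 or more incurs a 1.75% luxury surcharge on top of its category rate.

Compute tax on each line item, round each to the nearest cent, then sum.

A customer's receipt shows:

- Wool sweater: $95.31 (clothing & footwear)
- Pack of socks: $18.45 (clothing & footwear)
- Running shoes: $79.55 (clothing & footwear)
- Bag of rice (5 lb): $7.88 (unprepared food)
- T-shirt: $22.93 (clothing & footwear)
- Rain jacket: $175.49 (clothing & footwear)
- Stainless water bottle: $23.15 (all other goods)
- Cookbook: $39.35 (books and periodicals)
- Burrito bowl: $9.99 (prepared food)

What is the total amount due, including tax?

Wool sweater $95.31: clothing & footwear → 0% → $0.00
Pack of socks $18.45: clothing & footwear → 0% → $0.00
Running shoes $79.55: clothing & footwear → 0% → $0.00
Bag of rice (5 lb) $7.88: unprepared food → 4.25% → $0.33
T-shirt $22.93: clothing & footwear → 0% → $0.00
Rain jacket $175.49: clothing & footwear → 0% + 1.75% surcharge = 1.75% → $3.07
Stainless water bottle $23.15: all other goods → 4.25% → $0.98
Cookbook $39.35: books and periodicals → 6% → $2.36
Burrito bowl $9.99: prepared food → 4.25% → $0.42
Subtotal = $472.10; tax = $7.16; total due = $479.26

$479.26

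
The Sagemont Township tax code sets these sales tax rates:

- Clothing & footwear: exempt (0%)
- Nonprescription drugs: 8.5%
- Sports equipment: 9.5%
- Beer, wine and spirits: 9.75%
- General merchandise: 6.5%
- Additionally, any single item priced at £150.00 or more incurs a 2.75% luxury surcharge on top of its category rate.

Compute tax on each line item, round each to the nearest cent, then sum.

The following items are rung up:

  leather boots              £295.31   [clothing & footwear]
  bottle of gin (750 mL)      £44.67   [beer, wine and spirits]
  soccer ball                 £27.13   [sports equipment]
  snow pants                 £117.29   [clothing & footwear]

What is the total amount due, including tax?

Leather boots £295.31: clothing & footwear → 0% + 2.75% surcharge = 2.75% → £8.12
Bottle of gin (750 mL) £44.67: beer, wine and spirits → 9.75% → £4.36
Soccer ball £27.13: sports equipment → 9.5% → £2.58
Snow pants £117.29: clothing & footwear → 0% → £0.00
Subtotal = £484.40; tax = £15.06; total due = £499.46

£499.46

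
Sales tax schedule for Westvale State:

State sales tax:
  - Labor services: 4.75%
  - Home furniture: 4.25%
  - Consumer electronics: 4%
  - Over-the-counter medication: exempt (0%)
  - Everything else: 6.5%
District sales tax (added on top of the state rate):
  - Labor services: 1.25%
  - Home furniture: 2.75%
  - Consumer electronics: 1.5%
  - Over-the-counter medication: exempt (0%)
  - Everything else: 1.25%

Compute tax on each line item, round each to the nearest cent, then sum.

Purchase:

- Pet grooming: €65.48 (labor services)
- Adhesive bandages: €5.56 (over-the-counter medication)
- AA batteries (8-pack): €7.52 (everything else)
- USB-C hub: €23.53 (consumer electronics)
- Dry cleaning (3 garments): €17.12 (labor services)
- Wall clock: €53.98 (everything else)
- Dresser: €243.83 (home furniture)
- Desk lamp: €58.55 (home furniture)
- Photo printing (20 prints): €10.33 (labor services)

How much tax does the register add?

€32.80

Pet grooming €65.48: labor services → 4.75% + 1.25% district = 6% → €3.93
Adhesive bandages €5.56: over-the-counter medication → 0% + 0% district = 0% → €0.00
AA batteries (8-pack) €7.52: everything else → 6.5% + 1.25% district = 7.75% → €0.58
USB-C hub €23.53: consumer electronics → 4% + 1.5% district = 5.5% → €1.29
Dry cleaning (3 garments) €17.12: labor services → 4.75% + 1.25% district = 6% → €1.03
Wall clock €53.98: everything else → 6.5% + 1.25% district = 7.75% → €4.18
Dresser €243.83: home furniture → 4.25% + 2.75% district = 7% → €17.07
Desk lamp €58.55: home furniture → 4.25% + 2.75% district = 7% → €4.10
Photo printing (20 prints) €10.33: labor services → 4.75% + 1.25% district = 6% → €0.62
Total tax = €3.93 + €0.58 + €1.29 + €1.03 + €4.18 + €17.07 + €4.10 + €0.62 = €32.80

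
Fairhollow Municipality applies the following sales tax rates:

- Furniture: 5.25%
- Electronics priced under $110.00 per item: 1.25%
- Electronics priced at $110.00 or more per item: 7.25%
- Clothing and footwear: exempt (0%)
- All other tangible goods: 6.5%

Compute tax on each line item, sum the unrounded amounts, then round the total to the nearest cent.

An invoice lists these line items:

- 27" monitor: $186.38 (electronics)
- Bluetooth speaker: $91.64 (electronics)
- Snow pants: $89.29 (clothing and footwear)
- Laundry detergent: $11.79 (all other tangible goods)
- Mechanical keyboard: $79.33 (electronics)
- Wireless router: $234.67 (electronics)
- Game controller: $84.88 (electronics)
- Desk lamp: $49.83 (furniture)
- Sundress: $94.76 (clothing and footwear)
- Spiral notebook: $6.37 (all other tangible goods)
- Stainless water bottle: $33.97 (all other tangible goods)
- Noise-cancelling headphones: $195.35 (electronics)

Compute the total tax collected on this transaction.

27" monitor $186.38: electronics, $110.00 or more → 7.25% → $13.51255
Bluetooth speaker $91.64: electronics, under $110.00 → 1.25% → $1.1455
Snow pants $89.29: clothing and footwear → 0% → $0.00
Laundry detergent $11.79: all other tangible goods → 6.5% → $0.76635
Mechanical keyboard $79.33: electronics, under $110.00 → 1.25% → $0.991625
Wireless router $234.67: electronics, $110.00 or more → 7.25% → $17.013575
Game controller $84.88: electronics, under $110.00 → 1.25% → $1.061
Desk lamp $49.83: furniture → 5.25% → $2.616075
Sundress $94.76: clothing and footwear → 0% → $0.00
Spiral notebook $6.37: all other tangible goods → 6.5% → $0.41405
Stainless water bottle $33.97: all other tangible goods → 6.5% → $2.20805
Noise-cancelling headphones $195.35: electronics, $110.00 or more → 7.25% → $14.162875
Unrounded tax sum = $53.89165 → $53.89

$53.89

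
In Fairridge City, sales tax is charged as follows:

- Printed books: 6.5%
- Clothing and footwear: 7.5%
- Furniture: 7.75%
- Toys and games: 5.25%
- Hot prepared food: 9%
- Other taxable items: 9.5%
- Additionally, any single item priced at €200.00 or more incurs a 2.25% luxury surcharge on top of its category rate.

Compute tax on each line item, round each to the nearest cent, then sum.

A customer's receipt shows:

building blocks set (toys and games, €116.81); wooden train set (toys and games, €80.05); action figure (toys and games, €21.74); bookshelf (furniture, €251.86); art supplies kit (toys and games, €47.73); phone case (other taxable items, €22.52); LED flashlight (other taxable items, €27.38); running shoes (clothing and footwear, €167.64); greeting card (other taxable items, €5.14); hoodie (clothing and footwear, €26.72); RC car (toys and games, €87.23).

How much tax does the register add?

Building blocks set €116.81: toys and games → 5.25% → €6.13
Wooden train set €80.05: toys and games → 5.25% → €4.20
Action figure €21.74: toys and games → 5.25% → €1.14
Bookshelf €251.86: furniture → 7.75% + 2.25% surcharge = 10% → €25.19
Art supplies kit €47.73: toys and games → 5.25% → €2.51
Phone case €22.52: other taxable items → 9.5% → €2.14
LED flashlight €27.38: other taxable items → 9.5% → €2.60
Running shoes €167.64: clothing and footwear → 7.5% → €12.57
Greeting card €5.14: other taxable items → 9.5% → €0.49
Hoodie €26.72: clothing and footwear → 7.5% → €2.00
RC car €87.23: toys and games → 5.25% → €4.58
Total tax = €6.13 + €4.20 + €1.14 + €25.19 + €2.51 + €2.14 + €2.60 + €12.57 + €0.49 + €2.00 + €4.58 = €63.55

€63.55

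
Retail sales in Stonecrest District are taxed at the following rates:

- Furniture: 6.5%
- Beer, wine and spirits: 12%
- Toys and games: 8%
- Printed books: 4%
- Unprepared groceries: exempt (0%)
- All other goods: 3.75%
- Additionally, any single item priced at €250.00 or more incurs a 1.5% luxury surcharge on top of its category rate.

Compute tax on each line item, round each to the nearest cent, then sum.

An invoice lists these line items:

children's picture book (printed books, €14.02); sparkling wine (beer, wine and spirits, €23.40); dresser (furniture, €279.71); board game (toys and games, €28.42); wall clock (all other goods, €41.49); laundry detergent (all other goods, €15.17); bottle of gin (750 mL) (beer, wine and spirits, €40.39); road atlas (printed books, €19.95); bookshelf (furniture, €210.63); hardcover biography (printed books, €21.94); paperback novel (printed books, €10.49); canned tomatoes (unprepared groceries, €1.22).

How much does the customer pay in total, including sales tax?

Children's picture book €14.02: printed books → 4% → €0.56
Sparkling wine €23.40: beer, wine and spirits → 12% → €2.81
Dresser €279.71: furniture → 6.5% + 1.5% surcharge = 8% → €22.38
Board game €28.42: toys and games → 8% → €2.27
Wall clock €41.49: all other goods → 3.75% → €1.56
Laundry detergent €15.17: all other goods → 3.75% → €0.57
Bottle of gin (750 mL) €40.39: beer, wine and spirits → 12% → €4.85
Road atlas €19.95: printed books → 4% → €0.80
Bookshelf €210.63: furniture → 6.5% → €13.69
Hardcover biography €21.94: printed books → 4% → €0.88
Paperback novel €10.49: printed books → 4% → €0.42
Canned tomatoes €1.22: unprepared groceries → 0% → €0.00
Subtotal = €706.83; tax = €50.79; total due = €757.62

€757.62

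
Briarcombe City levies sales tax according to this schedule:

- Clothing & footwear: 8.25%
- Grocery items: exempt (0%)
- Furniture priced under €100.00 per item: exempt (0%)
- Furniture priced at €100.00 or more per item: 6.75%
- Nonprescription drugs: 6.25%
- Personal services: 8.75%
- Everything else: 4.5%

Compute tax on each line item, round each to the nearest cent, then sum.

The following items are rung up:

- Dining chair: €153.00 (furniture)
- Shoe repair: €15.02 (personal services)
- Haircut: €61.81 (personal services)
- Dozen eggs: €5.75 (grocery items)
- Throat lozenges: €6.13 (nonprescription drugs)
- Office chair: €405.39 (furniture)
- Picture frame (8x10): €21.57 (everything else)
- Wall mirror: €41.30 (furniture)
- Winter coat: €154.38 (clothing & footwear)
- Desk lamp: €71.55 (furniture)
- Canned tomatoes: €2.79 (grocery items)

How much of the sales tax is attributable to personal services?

€6.72

Shoe repair €15.02: personal services → 8.75% → €1.31
Haircut €61.81: personal services → 8.75% → €5.41
Tax on personal services = €1.31 + €5.41 = €6.72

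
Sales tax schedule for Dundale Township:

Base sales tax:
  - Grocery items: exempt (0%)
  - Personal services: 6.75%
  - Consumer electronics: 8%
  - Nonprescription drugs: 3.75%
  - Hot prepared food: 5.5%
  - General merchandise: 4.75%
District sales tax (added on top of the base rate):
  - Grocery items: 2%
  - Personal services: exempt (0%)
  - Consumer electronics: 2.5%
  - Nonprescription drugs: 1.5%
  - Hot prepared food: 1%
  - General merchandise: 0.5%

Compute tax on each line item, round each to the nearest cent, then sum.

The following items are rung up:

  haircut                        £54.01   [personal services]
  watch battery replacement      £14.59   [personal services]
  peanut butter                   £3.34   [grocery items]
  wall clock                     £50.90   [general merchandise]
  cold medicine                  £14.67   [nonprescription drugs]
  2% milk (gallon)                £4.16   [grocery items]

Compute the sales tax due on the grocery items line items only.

£0.15

Peanut butter £3.34: grocery items → 0% + 2% district = 2% → £0.07
2% milk (gallon) £4.16: grocery items → 0% + 2% district = 2% → £0.08
Tax on grocery items = £0.07 + £0.08 = £0.15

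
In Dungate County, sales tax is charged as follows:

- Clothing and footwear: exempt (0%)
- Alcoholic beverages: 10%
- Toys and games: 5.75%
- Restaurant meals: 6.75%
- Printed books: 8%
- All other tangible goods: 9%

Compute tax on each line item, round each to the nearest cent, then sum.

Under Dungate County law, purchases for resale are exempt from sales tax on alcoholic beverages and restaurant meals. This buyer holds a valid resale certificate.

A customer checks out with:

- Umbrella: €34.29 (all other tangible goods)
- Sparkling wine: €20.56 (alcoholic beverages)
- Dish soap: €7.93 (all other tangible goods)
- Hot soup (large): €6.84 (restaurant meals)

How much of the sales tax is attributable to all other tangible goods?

Umbrella €34.29: all other tangible goods → 9% → €3.09
Dish soap €7.93: all other tangible goods → 9% → €0.71
Tax on all other tangible goods = €3.09 + €0.71 = €3.80

€3.80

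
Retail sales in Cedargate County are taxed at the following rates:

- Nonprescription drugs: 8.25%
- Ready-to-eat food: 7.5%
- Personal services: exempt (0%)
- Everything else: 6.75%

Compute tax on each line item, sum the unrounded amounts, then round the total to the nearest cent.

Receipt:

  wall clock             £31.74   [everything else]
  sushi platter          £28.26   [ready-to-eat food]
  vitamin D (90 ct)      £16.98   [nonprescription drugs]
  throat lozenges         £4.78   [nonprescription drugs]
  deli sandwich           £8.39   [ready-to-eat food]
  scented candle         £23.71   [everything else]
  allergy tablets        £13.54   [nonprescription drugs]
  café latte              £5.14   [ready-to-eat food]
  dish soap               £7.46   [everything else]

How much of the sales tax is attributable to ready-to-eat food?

£3.13

Sushi platter £28.26: ready-to-eat food → 7.5% → £2.1195
Deli sandwich £8.39: ready-to-eat food → 7.5% → £0.62925
Café latte £5.14: ready-to-eat food → 7.5% → £0.3855
Tax on ready-to-eat food: unrounded sum = £3.13425 → £3.13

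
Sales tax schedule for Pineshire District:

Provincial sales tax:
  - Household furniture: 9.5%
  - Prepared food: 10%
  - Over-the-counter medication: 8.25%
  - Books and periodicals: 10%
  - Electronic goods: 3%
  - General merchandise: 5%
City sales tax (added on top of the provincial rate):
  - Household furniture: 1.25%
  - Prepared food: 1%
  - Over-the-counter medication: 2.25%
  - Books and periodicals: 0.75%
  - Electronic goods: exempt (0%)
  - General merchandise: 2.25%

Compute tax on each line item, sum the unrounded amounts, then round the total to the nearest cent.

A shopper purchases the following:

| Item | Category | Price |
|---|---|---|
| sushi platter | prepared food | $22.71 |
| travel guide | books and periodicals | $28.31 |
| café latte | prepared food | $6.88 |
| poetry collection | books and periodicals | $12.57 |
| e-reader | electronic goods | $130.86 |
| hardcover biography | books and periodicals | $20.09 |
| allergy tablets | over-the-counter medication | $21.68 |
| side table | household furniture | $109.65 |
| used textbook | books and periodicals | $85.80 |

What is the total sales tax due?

$37.02

Sushi platter $22.71: prepared food → 10% + 1% city = 11% → $2.4981
Travel guide $28.31: books and periodicals → 10% + 0.75% city = 10.75% → $3.043325
Café latte $6.88: prepared food → 10% + 1% city = 11% → $0.7568
Poetry collection $12.57: books and periodicals → 10% + 0.75% city = 10.75% → $1.351275
E-reader $130.86: electronic goods → 3% + 0% city = 3% → $3.9258
Hardcover biography $20.09: books and periodicals → 10% + 0.75% city = 10.75% → $2.159675
Allergy tablets $21.68: over-the-counter medication → 8.25% + 2.25% city = 10.5% → $2.2764
Side table $109.65: household furniture → 9.5% + 1.25% city = 10.75% → $11.787375
Used textbook $85.80: books and periodicals → 10% + 0.75% city = 10.75% → $9.2235
Unrounded tax sum = $37.02225 → $37.02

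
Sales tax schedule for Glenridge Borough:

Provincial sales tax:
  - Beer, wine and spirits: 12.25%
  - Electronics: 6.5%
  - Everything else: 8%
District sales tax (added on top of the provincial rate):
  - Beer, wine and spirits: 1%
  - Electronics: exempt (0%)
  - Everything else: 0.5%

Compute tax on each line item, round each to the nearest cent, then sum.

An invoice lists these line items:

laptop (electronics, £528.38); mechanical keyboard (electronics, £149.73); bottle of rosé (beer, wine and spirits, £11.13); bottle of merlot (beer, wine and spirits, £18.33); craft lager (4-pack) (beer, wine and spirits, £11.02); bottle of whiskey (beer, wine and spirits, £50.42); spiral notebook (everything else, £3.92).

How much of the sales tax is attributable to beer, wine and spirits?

£12.04

Bottle of rosé £11.13: beer, wine and spirits → 12.25% + 1% district = 13.25% → £1.47
Bottle of merlot £18.33: beer, wine and spirits → 12.25% + 1% district = 13.25% → £2.43
Craft lager (4-pack) £11.02: beer, wine and spirits → 12.25% + 1% district = 13.25% → £1.46
Bottle of whiskey £50.42: beer, wine and spirits → 12.25% + 1% district = 13.25% → £6.68
Tax on beer, wine and spirits = £1.47 + £2.43 + £1.46 + £6.68 = £12.04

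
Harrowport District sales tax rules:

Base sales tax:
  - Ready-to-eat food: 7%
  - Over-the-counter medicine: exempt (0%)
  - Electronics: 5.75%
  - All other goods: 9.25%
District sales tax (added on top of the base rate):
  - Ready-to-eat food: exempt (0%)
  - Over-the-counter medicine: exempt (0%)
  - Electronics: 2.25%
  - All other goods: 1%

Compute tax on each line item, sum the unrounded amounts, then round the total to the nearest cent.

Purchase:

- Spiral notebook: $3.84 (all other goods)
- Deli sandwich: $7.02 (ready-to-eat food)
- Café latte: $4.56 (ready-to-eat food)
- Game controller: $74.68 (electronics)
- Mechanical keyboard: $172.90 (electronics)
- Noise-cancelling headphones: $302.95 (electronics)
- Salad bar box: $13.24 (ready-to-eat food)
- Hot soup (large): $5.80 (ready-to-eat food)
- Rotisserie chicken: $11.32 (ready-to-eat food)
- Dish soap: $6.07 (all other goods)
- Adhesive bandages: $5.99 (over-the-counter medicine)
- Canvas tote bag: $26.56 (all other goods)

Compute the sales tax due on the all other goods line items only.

$3.74

Spiral notebook $3.84: all other goods → 9.25% + 1% district = 10.25% → $0.3936
Dish soap $6.07: all other goods → 9.25% + 1% district = 10.25% → $0.622175
Canvas tote bag $26.56: all other goods → 9.25% + 1% district = 10.25% → $2.7224
Tax on all other goods: unrounded sum = $3.738175 → $3.74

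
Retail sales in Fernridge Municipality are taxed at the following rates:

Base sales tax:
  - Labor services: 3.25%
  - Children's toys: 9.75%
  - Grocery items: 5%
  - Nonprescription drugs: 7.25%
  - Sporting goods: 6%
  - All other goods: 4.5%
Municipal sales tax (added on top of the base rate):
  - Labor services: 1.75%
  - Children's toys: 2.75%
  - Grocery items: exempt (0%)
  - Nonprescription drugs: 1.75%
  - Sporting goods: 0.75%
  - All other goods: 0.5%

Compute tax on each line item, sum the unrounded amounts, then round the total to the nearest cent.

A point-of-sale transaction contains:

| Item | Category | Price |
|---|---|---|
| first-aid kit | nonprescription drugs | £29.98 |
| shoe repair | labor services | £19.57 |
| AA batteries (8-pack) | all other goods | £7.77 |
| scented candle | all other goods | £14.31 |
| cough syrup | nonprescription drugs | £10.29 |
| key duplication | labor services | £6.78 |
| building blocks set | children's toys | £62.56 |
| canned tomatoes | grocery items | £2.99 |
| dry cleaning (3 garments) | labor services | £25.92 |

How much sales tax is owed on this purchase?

First-aid kit £29.98: nonprescription drugs → 7.25% + 1.75% municipal = 9% → £2.6982
Shoe repair £19.57: labor services → 3.25% + 1.75% municipal = 5% → £0.9785
AA batteries (8-pack) £7.77: all other goods → 4.5% + 0.5% municipal = 5% → £0.3885
Scented candle £14.31: all other goods → 4.5% + 0.5% municipal = 5% → £0.7155
Cough syrup £10.29: nonprescription drugs → 7.25% + 1.75% municipal = 9% → £0.9261
Key duplication £6.78: labor services → 3.25% + 1.75% municipal = 5% → £0.339
Building blocks set £62.56: children's toys → 9.75% + 2.75% municipal = 12.5% → £7.82
Canned tomatoes £2.99: grocery items → 5% + 0% municipal = 5% → £0.1495
Dry cleaning (3 garments) £25.92: labor services → 3.25% + 1.75% municipal = 5% → £1.296
Unrounded tax sum = £15.3113 → £15.31

£15.31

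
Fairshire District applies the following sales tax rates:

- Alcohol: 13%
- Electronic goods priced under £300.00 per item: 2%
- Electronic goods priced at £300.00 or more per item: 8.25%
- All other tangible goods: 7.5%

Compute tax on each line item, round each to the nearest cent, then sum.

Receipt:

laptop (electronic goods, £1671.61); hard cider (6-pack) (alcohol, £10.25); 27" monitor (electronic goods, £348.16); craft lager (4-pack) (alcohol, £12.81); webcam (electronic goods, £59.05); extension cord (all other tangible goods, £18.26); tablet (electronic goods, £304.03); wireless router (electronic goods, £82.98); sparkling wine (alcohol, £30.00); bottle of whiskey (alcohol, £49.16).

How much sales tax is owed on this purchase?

£209.21

Laptop £1671.61: electronic goods, £300.00 or more → 8.25% → £137.91
Hard cider (6-pack) £10.25: alcohol → 13% → £1.33
27" monitor £348.16: electronic goods, £300.00 or more → 8.25% → £28.72
Craft lager (4-pack) £12.81: alcohol → 13% → £1.67
Webcam £59.05: electronic goods, under £300.00 → 2% → £1.18
Extension cord £18.26: all other tangible goods → 7.5% → £1.37
Tablet £304.03: electronic goods, £300.00 or more → 8.25% → £25.08
Wireless router £82.98: electronic goods, under £300.00 → 2% → £1.66
Sparkling wine £30.00: alcohol → 13% → £3.90
Bottle of whiskey £49.16: alcohol → 13% → £6.39
Total tax = £137.91 + £1.33 + £28.72 + £1.67 + £1.18 + £1.37 + £25.08 + £1.66 + £3.90 + £6.39 = £209.21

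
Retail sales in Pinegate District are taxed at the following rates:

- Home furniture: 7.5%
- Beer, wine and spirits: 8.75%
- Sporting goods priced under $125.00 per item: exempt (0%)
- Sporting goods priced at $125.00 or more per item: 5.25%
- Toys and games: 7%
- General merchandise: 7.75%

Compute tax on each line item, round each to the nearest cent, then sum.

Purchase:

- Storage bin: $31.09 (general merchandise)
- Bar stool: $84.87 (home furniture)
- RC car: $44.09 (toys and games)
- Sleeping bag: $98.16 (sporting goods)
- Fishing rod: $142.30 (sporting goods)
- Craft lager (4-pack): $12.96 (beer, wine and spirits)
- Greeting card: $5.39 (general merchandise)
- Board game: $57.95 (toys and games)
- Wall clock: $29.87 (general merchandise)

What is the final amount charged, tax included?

$533.94

Storage bin $31.09: general merchandise → 7.75% → $2.41
Bar stool $84.87: home furniture → 7.5% → $6.37
RC car $44.09: toys and games → 7% → $3.09
Sleeping bag $98.16: sporting goods, under $125.00 → 0% → $0.00
Fishing rod $142.30: sporting goods, $125.00 or more → 5.25% → $7.47
Craft lager (4-pack) $12.96: beer, wine and spirits → 8.75% → $1.13
Greeting card $5.39: general merchandise → 7.75% → $0.42
Board game $57.95: toys and games → 7% → $4.06
Wall clock $29.87: general merchandise → 7.75% → $2.31
Subtotal = $506.68; tax = $27.26; total due = $533.94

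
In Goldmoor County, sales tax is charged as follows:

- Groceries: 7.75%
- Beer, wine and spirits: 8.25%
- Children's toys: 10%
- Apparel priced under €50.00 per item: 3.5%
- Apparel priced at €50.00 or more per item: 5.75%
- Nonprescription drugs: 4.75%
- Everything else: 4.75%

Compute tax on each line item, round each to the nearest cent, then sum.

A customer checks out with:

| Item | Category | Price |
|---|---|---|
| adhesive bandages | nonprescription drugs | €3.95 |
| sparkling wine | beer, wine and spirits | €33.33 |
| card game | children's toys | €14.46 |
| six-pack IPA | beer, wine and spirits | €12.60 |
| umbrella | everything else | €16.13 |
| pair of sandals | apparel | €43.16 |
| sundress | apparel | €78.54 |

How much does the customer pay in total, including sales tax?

Adhesive bandages €3.95: nonprescription drugs → 4.75% → €0.19
Sparkling wine €33.33: beer, wine and spirits → 8.25% → €2.75
Card game €14.46: children's toys → 10% → €1.45
Six-pack IPA €12.60: beer, wine and spirits → 8.25% → €1.04
Umbrella €16.13: everything else → 4.75% → €0.77
Pair of sandals €43.16: apparel, under €50.00 → 3.5% → €1.51
Sundress €78.54: apparel, €50.00 or more → 5.75% → €4.52
Subtotal = €202.17; tax = €12.23; total due = €214.40

€214.40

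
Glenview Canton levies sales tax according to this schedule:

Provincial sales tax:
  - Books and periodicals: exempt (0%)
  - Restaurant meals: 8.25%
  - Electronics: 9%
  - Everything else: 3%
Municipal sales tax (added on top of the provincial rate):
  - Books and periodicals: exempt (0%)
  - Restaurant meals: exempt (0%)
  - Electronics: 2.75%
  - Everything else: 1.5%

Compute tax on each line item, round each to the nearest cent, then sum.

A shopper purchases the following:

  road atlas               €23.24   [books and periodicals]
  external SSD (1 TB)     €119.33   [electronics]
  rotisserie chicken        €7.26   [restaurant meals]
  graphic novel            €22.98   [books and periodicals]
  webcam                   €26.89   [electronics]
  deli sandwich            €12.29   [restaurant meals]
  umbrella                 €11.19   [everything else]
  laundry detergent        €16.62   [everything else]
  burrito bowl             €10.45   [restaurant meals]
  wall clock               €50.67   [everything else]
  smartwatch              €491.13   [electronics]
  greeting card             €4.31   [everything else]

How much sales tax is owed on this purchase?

Road atlas €23.24: books and periodicals → 0% + 0% municipal = 0% → €0.00
External SSD (1 TB) €119.33: electronics → 9% + 2.75% municipal = 11.75% → €14.02
Rotisserie chicken €7.26: restaurant meals → 8.25% + 0% municipal = 8.25% → €0.60
Graphic novel €22.98: books and periodicals → 0% + 0% municipal = 0% → €0.00
Webcam €26.89: electronics → 9% + 2.75% municipal = 11.75% → €3.16
Deli sandwich €12.29: restaurant meals → 8.25% + 0% municipal = 8.25% → €1.01
Umbrella €11.19: everything else → 3% + 1.5% municipal = 4.5% → €0.50
Laundry detergent €16.62: everything else → 3% + 1.5% municipal = 4.5% → €0.75
Burrito bowl €10.45: restaurant meals → 8.25% + 0% municipal = 8.25% → €0.86
Wall clock €50.67: everything else → 3% + 1.5% municipal = 4.5% → €2.28
Smartwatch €491.13: electronics → 9% + 2.75% municipal = 11.75% → €57.71
Greeting card €4.31: everything else → 3% + 1.5% municipal = 4.5% → €0.19
Total tax = €14.02 + €0.60 + €3.16 + €1.01 + €0.50 + €0.75 + €0.86 + €2.28 + €57.71 + €0.19 = €81.08

€81.08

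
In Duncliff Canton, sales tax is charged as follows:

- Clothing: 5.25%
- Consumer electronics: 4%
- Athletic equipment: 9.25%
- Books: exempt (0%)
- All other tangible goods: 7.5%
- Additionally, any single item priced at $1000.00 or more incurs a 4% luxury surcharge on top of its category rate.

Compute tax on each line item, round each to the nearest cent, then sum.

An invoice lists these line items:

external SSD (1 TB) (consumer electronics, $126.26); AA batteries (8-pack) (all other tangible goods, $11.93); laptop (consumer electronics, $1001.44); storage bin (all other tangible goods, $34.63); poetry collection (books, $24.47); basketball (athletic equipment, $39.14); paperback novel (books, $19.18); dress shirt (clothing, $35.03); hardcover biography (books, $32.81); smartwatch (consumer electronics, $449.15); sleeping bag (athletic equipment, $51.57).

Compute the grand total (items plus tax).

$1942.47

External SSD (1 TB) $126.26: consumer electronics → 4% → $5.05
AA batteries (8-pack) $11.93: all other tangible goods → 7.5% → $0.89
Laptop $1001.44: consumer electronics → 4% + 4% surcharge = 8% → $80.12
Storage bin $34.63: all other tangible goods → 7.5% → $2.60
Poetry collection $24.47: books → 0% → $0.00
Basketball $39.14: athletic equipment → 9.25% → $3.62
Paperback novel $19.18: books → 0% → $0.00
Dress shirt $35.03: clothing → 5.25% → $1.84
Hardcover biography $32.81: books → 0% → $0.00
Smartwatch $449.15: consumer electronics → 4% → $17.97
Sleeping bag $51.57: athletic equipment → 9.25% → $4.77
Subtotal = $1825.61; tax = $116.86; total due = $1942.47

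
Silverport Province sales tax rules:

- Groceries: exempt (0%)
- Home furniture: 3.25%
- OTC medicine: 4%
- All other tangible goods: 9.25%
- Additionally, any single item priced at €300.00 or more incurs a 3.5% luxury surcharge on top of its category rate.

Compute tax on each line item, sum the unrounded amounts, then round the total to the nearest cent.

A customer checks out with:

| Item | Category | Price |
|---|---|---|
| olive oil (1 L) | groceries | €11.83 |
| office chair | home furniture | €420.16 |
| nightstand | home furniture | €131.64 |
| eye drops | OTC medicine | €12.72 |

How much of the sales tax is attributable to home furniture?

Office chair €420.16: home furniture → 3.25% + 3.5% surcharge = 6.75% → €28.3608
Nightstand €131.64: home furniture → 3.25% → €4.2783
Tax on home furniture: unrounded sum = €32.6391 → €32.64

€32.64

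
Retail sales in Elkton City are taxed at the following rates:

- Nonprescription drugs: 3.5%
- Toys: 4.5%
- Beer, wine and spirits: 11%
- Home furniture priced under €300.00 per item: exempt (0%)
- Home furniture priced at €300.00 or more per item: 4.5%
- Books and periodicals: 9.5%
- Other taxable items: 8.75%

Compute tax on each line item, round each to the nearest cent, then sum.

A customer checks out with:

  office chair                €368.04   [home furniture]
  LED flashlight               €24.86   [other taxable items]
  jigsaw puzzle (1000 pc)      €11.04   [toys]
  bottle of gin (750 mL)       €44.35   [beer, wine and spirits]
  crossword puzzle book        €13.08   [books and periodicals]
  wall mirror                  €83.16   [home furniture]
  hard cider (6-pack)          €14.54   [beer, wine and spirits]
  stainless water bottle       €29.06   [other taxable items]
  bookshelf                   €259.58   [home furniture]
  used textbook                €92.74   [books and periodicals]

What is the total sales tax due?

Office chair €368.04: home furniture, €300.00 or more → 4.5% → €16.56
LED flashlight €24.86: other taxable items → 8.75% → €2.18
Jigsaw puzzle (1000 pc) €11.04: toys → 4.5% → €0.50
Bottle of gin (750 mL) €44.35: beer, wine and spirits → 11% → €4.88
Crossword puzzle book €13.08: books and periodicals → 9.5% → €1.24
Wall mirror €83.16: home furniture, under €300.00 → 0% → €0.00
Hard cider (6-pack) €14.54: beer, wine and spirits → 11% → €1.60
Stainless water bottle €29.06: other taxable items → 8.75% → €2.54
Bookshelf €259.58: home furniture, under €300.00 → 0% → €0.00
Used textbook €92.74: books and periodicals → 9.5% → €8.81
Total tax = €16.56 + €2.18 + €0.50 + €4.88 + €1.24 + €1.60 + €2.54 + €8.81 = €38.31

€38.31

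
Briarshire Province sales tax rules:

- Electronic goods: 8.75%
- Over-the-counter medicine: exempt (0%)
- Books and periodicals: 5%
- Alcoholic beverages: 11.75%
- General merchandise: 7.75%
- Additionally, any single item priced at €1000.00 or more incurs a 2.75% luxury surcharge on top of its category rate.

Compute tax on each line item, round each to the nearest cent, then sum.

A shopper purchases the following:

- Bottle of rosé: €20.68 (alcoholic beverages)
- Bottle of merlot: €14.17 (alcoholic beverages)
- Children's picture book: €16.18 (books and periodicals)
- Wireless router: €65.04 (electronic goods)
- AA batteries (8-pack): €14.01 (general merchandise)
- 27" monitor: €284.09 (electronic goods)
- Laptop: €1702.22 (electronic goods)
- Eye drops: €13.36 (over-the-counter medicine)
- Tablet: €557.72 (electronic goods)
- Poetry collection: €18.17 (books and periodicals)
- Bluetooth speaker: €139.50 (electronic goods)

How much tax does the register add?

Bottle of rosé €20.68: alcoholic beverages → 11.75% → €2.43
Bottle of merlot €14.17: alcoholic beverages → 11.75% → €1.66
Children's picture book €16.18: books and periodicals → 5% → €0.81
Wireless router €65.04: electronic goods → 8.75% → €5.69
AA batteries (8-pack) €14.01: general merchandise → 7.75% → €1.09
27" monitor €284.09: electronic goods → 8.75% → €24.86
Laptop €1702.22: electronic goods → 8.75% + 2.75% surcharge = 11.5% → €195.76
Eye drops €13.36: over-the-counter medicine → 0% → €0.00
Tablet €557.72: electronic goods → 8.75% → €48.80
Poetry collection €18.17: books and periodicals → 5% → €0.91
Bluetooth speaker €139.50: electronic goods → 8.75% → €12.21
Total tax = €2.43 + €1.66 + €0.81 + €5.69 + €1.09 + €24.86 + €195.76 + €48.80 + €0.91 + €12.21 = €294.22

€294.22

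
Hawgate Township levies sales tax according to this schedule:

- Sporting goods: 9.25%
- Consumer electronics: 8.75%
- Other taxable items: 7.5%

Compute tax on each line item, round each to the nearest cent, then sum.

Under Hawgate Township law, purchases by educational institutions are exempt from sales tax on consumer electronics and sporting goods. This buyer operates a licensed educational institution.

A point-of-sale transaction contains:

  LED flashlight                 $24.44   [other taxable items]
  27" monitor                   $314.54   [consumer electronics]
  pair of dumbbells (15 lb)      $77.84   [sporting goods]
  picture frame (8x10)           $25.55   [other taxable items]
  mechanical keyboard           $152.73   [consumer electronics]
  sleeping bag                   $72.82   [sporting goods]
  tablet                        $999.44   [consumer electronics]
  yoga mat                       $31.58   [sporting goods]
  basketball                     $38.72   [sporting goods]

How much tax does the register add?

LED flashlight $24.44: other taxable items → 7.5% → $1.83
27" monitor $314.54: consumer electronics, buyer-exempt → 0% → $0.00
Pair of dumbbells (15 lb) $77.84: sporting goods, buyer-exempt → 0% → $0.00
Picture frame (8x10) $25.55: other taxable items → 7.5% → $1.92
Mechanical keyboard $152.73: consumer electronics, buyer-exempt → 0% → $0.00
Sleeping bag $72.82: sporting goods, buyer-exempt → 0% → $0.00
Tablet $999.44: consumer electronics, buyer-exempt → 0% → $0.00
Yoga mat $31.58: sporting goods, buyer-exempt → 0% → $0.00
Basketball $38.72: sporting goods, buyer-exempt → 0% → $0.00
Total tax = $1.83 + $1.92 = $3.75

$3.75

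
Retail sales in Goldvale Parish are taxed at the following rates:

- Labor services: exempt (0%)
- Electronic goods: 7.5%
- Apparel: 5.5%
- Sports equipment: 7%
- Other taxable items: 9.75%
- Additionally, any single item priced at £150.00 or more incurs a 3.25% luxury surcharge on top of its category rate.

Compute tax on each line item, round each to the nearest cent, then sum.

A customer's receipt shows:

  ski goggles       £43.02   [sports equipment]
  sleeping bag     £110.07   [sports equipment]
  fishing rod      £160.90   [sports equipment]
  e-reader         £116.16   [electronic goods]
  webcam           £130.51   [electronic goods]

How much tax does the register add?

£45.70

Ski goggles £43.02: sports equipment → 7% → £3.01
Sleeping bag £110.07: sports equipment → 7% → £7.70
Fishing rod £160.90: sports equipment → 7% + 3.25% surcharge = 10.25% → £16.49
E-reader £116.16: electronic goods → 7.5% → £8.71
Webcam £130.51: electronic goods → 7.5% → £9.79
Total tax = £3.01 + £7.70 + £16.49 + £8.71 + £9.79 = £45.70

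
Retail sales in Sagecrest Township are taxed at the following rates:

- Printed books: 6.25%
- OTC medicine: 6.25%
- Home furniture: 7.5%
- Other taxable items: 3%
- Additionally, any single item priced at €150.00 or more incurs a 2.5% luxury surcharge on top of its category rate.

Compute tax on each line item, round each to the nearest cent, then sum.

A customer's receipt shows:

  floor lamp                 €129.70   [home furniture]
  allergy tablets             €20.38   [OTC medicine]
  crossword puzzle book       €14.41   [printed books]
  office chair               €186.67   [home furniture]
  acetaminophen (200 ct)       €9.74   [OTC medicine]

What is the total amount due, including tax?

€392.08

Floor lamp €129.70: home furniture → 7.5% → €9.73
Allergy tablets €20.38: OTC medicine → 6.25% → €1.27
Crossword puzzle book €14.41: printed books → 6.25% → €0.90
Office chair €186.67: home furniture → 7.5% + 2.5% surcharge = 10% → €18.67
Acetaminophen (200 ct) €9.74: OTC medicine → 6.25% → €0.61
Subtotal = €360.90; tax = €31.18; total due = €392.08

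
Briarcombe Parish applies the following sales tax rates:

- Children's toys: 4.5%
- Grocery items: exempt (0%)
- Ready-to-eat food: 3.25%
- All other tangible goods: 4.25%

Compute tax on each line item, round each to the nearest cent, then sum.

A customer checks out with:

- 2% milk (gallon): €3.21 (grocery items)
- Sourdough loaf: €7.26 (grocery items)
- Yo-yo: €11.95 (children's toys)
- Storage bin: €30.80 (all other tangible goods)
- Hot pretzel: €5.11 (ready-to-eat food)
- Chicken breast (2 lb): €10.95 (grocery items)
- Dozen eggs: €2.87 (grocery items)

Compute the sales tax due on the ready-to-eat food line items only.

€0.17

Hot pretzel €5.11: ready-to-eat food → 3.25% → €0.17
Tax on ready-to-eat food = €0.17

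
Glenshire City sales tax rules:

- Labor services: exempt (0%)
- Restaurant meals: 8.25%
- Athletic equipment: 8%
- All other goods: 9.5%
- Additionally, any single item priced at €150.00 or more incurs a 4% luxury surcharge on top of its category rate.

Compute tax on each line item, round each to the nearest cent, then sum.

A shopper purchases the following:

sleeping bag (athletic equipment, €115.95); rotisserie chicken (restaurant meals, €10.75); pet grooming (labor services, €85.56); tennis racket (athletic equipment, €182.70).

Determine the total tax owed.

€32.09

Sleeping bag €115.95: athletic equipment → 8% → €9.28
Rotisserie chicken €10.75: restaurant meals → 8.25% → €0.89
Pet grooming €85.56: labor services → 0% → €0.00
Tennis racket €182.70: athletic equipment → 8% + 4% surcharge = 12% → €21.92
Total tax = €9.28 + €0.89 + €21.92 = €32.09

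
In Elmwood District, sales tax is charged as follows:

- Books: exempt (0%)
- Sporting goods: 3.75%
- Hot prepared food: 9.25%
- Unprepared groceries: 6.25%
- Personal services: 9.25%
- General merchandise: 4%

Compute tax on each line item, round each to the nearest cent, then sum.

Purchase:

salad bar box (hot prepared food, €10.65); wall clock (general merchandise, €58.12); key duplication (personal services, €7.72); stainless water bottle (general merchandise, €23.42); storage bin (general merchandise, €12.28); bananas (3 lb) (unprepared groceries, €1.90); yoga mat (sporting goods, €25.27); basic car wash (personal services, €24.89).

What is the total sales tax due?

€8.82

Salad bar box €10.65: hot prepared food → 9.25% → €0.99
Wall clock €58.12: general merchandise → 4% → €2.32
Key duplication €7.72: personal services → 9.25% → €0.71
Stainless water bottle €23.42: general merchandise → 4% → €0.94
Storage bin €12.28: general merchandise → 4% → €0.49
Bananas (3 lb) €1.90: unprepared groceries → 6.25% → €0.12
Yoga mat €25.27: sporting goods → 3.75% → €0.95
Basic car wash €24.89: personal services → 9.25% → €2.30
Total tax = €0.99 + €2.32 + €0.71 + €0.94 + €0.49 + €0.12 + €0.95 + €2.30 = €8.82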